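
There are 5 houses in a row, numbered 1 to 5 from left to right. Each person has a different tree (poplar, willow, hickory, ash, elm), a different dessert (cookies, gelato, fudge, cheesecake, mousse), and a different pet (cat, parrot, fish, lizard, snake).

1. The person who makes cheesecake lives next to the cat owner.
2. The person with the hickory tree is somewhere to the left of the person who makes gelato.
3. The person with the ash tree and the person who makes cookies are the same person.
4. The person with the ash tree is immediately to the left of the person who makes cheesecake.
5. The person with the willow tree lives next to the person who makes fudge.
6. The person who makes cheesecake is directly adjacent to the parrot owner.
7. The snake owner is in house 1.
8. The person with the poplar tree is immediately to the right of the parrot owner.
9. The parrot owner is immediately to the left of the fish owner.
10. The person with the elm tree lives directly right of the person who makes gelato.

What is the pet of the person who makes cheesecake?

fish

Clue 7: the snake owner is in house 1.
The person with the elm tree is narrowed to house 3 or 4 or 5; consider each.
Placing it in house 3 and house 4 leads to a contradiction, so it's in house 5.
Clue 10 places the person who makes gelato in house 4.
The only pet still possible for house 5 is lizard.
The person with the ash tree is narrowed to house 1 or 2; consider each.
Placing it in house 1 leads to a contradiction, so it's in house 2.
Clue 3 places the person who makes cookies in house 2.
By clue 4, the person who makes cheesecake is in house 3.
Clue 6 places the parrot owner in house 2.
The person with the poplar tree is in house 3 (clue 8).
Clue 9: the fish owner is in house 3.
That leaves willow as the tree for house 4.
The only pet still possible for house 4 is cat.
The person who makes fudge is in house 5 (clue 5).
So house 1 gets hickory for tree.
So house 1 gets mousse for dessert.
So: house 1 = hickory/mousse/snake, house 2 = ash/cookies/parrot, house 3 = poplar/cheesecake/fish, house 4 = willow/gelato/cat, house 5 = elm/fudge/lizard.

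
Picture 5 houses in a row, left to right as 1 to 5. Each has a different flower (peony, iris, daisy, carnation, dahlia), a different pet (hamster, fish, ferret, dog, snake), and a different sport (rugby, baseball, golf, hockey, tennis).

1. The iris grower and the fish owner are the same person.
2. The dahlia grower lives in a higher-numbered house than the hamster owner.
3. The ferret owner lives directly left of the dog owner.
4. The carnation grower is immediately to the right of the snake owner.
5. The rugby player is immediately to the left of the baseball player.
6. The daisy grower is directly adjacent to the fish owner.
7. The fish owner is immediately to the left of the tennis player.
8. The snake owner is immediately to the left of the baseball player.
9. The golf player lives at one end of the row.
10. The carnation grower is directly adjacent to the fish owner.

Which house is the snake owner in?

1

So house 5 gets dog for pet.
From clue 3, the ferret owner must be in house 4.
The golf player is narrowed to house 1 or 5; consider each.
Placing it in house 1 leads to a contradiction, so it's in house 5.
The carnation grower is narrowed to house 2 or 3 or 4; consider each.
Placing it in house 3 and house 4 leads to a contradiction, so it's in house 2.
From clue 4, the snake owner must be in house 1.
Clue 8: the baseball player is in house 2.
House 2's pet must be hamster (nothing else left).
The only pet still possible for house 3 is fish.
From clue 1, the iris grower must be in house 3.
By clue 5, the rugby player is in house 1.
From clue 6, the daisy grower must be in house 4.
From clue 7, the tennis player must be in house 4.
House 1's flower must be peony (nothing else left).
The only flower still possible for house 5 is dahlia.
The only sport still possible for house 3 is hockey.
So: house 1 = peony/snake/rugby, house 2 = carnation/hamster/baseball, house 3 = iris/fish/hockey, house 4 = daisy/ferret/tennis, house 5 = dahlia/dog/golf.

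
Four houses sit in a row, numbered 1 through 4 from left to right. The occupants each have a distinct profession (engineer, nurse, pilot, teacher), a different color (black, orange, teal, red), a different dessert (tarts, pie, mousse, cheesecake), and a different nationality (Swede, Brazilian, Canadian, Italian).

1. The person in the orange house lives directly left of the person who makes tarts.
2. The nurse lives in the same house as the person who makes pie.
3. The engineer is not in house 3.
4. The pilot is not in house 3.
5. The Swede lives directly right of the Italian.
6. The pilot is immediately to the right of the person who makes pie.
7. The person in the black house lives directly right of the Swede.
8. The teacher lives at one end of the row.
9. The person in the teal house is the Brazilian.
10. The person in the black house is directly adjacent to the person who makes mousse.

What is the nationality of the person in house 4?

Brazilian

So house 3 gets nurse for profession.
From clue 2, the person who makes pie must be in house 3.
The pilot is in house 4 (clue 6).
So house 1 gets teacher for profession.
House 2 profession: only engineer fits.
House 1 dessert: only cheesecake fits.
From clue 10, the person in the black house must be in house 3.
The only color still possible for house 1 is orange.
Clue 1 places the person who makes tarts in house 2.
The Swede is in house 2 (clue 7).
The only dessert still possible for house 4 is mousse.
House 1's nationality must be Italian (nothing else left).
That leaves Canadian as the nationality for house 3.
House 4's nationality must be Brazilian (nothing else left).
From clue 9, the person in the teal house must be in house 4.
House 2's color must be red (nothing else left).
So: house 1 = teacher/orange/cheesecake/Italian, house 2 = engineer/red/tarts/Swede, house 3 = nurse/black/pie/Canadian, house 4 = pilot/teal/mousse/Brazilian.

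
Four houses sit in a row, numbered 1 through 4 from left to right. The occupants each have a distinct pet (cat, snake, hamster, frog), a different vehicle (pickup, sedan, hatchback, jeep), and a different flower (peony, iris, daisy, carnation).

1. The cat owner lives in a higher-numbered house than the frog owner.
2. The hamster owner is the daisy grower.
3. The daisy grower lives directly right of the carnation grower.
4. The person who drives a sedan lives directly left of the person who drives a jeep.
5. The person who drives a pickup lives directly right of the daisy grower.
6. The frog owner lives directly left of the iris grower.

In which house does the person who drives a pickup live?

The hamster owner is narrowed to house 2 or 3; consider each.
Placing it in house 3 leads to a contradiction, so it's in house 2.
Clue 2: the daisy grower is in house 2.
By clue 3, the carnation grower is in house 1.
The person who drives a pickup is in house 3 (clue 5).
Clue 4 places the person who drives a sedan in house 1.
By clue 4, the person who drives a jeep is in house 2.
Clue 6: the frog owner is in house 3.
Clue 6: the iris grower is in house 4.
So house 1 gets snake for pet.
House 4 pet: only cat fits.
So house 4 gets hatchback for vehicle.
So house 3 gets peony for flower.
So: house 1 = snake/sedan/carnation, house 2 = hamster/jeep/daisy, house 3 = frog/pickup/peony, house 4 = cat/hatchback/iris.

3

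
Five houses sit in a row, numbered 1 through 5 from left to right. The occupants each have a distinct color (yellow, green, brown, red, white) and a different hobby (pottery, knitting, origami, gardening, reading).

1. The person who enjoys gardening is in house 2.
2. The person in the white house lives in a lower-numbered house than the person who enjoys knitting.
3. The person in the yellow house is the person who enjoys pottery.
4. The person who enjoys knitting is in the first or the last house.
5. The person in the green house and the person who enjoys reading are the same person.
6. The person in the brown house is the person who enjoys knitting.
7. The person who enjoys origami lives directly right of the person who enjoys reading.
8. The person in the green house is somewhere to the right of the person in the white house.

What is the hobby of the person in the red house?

origami

Clue 1: the person who enjoys gardening is in house 2.
The person who enjoys knitting is in house 5 (clue 4).
From clue 6, the person in the brown house must be in house 5.
From clue 7, the person who enjoys origami must be in house 4.
By clue 7, the person who enjoys reading is in house 3.
That leaves pottery as the hobby for house 1.
By clue 3, the person in the yellow house is in house 1.
Clue 5 places the person in the green house in house 3.
So house 2 gets white for color.
So house 4 gets red for color.
So: house 1 = yellow/pottery, house 2 = white/gardening, house 3 = green/reading, house 4 = red/origami, house 5 = brown/knitting.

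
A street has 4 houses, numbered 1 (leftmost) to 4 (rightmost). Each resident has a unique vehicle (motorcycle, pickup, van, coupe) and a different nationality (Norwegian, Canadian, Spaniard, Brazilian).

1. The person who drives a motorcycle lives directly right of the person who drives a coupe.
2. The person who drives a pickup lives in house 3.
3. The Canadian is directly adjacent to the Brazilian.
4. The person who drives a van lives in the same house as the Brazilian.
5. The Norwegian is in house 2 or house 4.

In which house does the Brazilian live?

4

From clue 2, the person who drives a pickup must be in house 3.
From clue 1, the person who drives a motorcycle must be in house 2.
Clue 1: the person who drives a coupe is in house 1.
House 4 vehicle: only van fits.
The Brazilian is in house 4 (clue 4).
Clue 3 places the Canadian in house 3.
That leaves Spaniard as the nationality for house 1.
House 2's nationality must be Norwegian (nothing else left).
So: house 1 = coupe/Spaniard, house 2 = motorcycle/Norwegian, house 3 = pickup/Canadian, house 4 = van/Brazilian.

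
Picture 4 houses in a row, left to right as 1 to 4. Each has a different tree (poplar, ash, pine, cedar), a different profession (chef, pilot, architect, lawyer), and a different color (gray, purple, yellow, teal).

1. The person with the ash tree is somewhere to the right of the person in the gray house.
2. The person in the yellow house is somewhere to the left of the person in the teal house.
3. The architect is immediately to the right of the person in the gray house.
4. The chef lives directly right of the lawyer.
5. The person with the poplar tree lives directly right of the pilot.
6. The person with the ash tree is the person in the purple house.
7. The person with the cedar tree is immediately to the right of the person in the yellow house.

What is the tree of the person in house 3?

So house 1 gets pine for tree.
The person with the ash tree is narrowed to house 2 or 3 or 4; consider each.
Placing it in house 2 and house 3 leads to a contradiction, so it's in house 4.
From clue 6, the person in the purple house must be in house 4.
The person with the cedar tree is narrowed to house 2 or 3; consider each.
Placing it in house 2 leads to a contradiction, so it's in house 3.
By clue 7, the person in the yellow house is in house 2.
House 2's tree must be poplar (nothing else left).
House 1 color: only gray fits.
House 3 color: only teal fits.
By clue 3, the architect is in house 2.
Clue 5: the pilot is in house 1.
House 3 profession: only lawyer fits.
That leaves chef as the profession for house 4.
So: house 1 = pine/pilot/gray, house 2 = poplar/architect/yellow, house 3 = cedar/lawyer/teal, house 4 = ash/chef/purple.

cedar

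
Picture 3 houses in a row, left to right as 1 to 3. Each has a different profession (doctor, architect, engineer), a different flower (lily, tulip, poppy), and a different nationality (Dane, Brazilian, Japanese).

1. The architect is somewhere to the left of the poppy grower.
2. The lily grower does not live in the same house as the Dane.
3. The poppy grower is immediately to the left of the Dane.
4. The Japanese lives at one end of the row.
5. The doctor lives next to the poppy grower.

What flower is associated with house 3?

tulip

The poppy grower is in house 2 (clue 3).
By clue 3, the Dane is in house 3.
So house 1 gets Japanese for nationality.
House 2 nationality: only Brazilian fits.
Clue 1 places the architect in house 1.
From clue 2, the lily grower must be in house 1.
The only profession still possible for house 2 is engineer.
That leaves doctor as the profession for house 3.
House 3 flower: only tulip fits.
So: house 1 = architect/lily/Japanese, house 2 = engineer/poppy/Brazilian, house 3 = doctor/tulip/Dane.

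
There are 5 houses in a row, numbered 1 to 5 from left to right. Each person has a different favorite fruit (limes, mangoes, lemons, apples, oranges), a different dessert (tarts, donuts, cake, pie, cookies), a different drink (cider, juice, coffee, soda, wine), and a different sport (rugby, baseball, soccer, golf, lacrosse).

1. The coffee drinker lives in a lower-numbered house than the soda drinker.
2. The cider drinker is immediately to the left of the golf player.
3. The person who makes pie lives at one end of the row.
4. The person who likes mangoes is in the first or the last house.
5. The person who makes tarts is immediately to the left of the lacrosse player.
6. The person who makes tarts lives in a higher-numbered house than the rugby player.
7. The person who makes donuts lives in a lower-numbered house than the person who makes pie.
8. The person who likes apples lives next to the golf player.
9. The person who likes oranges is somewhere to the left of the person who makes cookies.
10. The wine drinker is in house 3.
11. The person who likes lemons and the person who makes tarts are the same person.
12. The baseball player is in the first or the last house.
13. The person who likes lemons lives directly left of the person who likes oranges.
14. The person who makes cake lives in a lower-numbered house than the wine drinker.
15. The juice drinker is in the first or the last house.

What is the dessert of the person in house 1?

By clue 7, the person who makes pie is in house 5.
Clue 10 places the wine drinker in house 3.
From clue 9, the person who likes oranges must be in house 3.
By clue 9, the person who makes cookies is in house 4.
Clue 13: the person who likes lemons is in house 2.
Clue 11 places the person who makes tarts in house 2.
House 1's dessert must be cake (nothing else left).
That leaves donuts as the dessert for house 3.
Clue 5 places the lacrosse player in house 3.
Clue 6: the rugby player is in house 1.
House 4 sport: only soccer fits.
That leaves baseball as the sport for house 5.
From clue 2, the cider drinker must be in house 1.
By clue 8, the person who likes apples is in house 1.
House 4 favorite fruit: only limes fits.
The only favorite fruit still possible for house 5 is mangoes.
That leaves juice as the drink for house 5.
That leaves golf as the sport for house 2.
From clue 1, the coffee drinker must be in house 2.
The soda drinker is in house 4 (clue 1).
So: house 1 = apples/cake/cider/rugby, house 2 = lemons/tarts/coffee/golf, house 3 = oranges/donuts/wine/lacrosse, house 4 = limes/cookies/soda/soccer, house 5 = mangoes/pie/juice/baseball.

cake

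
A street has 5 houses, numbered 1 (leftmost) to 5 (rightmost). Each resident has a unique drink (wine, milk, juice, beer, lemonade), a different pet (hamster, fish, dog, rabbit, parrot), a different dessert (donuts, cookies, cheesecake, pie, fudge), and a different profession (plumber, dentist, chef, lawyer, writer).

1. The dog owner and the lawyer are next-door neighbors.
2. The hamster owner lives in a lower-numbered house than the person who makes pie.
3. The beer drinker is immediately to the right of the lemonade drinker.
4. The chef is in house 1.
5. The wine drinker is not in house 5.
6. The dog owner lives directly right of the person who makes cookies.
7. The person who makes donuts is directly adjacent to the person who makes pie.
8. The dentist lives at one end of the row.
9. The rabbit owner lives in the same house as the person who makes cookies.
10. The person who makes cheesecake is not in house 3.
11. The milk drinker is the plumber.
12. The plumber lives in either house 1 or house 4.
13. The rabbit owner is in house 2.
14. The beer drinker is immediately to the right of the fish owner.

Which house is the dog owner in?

3

From clue 4, the chef must be in house 1.
The rabbit owner is in house 2 (clue 13).
From clue 9, the person who makes cookies must be in house 2.
Clue 11 places the milk drinker in house 4.
So house 4 gets plumber for profession.
So house 5 gets dentist for profession.
Clue 3: the beer drinker is in house 2.
From clue 3, the lemonade drinker must be in house 1.
Clue 6 places the dog owner in house 3.
Clue 14 places the fish owner in house 1.
House 5's drink must be juice (nothing else left).
So house 5 gets parrot for pet.
Clue 1: the lawyer is in house 2.
Clue 2 places the person who makes pie in house 5.
Clue 7 places the person who makes donuts in house 4.
That leaves wine as the drink for house 3.
House 4 pet: only hamster fits.
That leaves fudge as the dessert for house 3.
That leaves writer as the profession for house 3.
House 1 dessert: only cheesecake fits.
So: house 1 = lemonade/fish/cheesecake/chef, house 2 = beer/rabbit/cookies/lawyer, house 3 = wine/dog/fudge/writer, house 4 = milk/hamster/donuts/plumber, house 5 = juice/parrot/pie/dentist.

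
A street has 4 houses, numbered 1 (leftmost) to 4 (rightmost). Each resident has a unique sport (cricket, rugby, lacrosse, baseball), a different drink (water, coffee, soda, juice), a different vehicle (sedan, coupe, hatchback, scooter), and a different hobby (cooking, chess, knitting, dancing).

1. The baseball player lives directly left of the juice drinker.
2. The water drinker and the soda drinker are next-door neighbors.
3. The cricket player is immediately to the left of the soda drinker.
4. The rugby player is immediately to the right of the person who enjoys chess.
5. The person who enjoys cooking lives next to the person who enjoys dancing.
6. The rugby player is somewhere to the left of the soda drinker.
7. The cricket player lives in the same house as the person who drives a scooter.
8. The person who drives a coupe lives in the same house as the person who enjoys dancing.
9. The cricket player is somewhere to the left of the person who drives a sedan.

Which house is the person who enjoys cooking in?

3

House 4 sport: only lacrosse fits.
House 1 sport: only baseball fits.
House 1's drink must be coffee (nothing else left).
The juice drinker is in house 2 (clue 1).
The cricket player is narrowed to house 2 or 3; consider each.
Placing it in house 2 leads to a contradiction, so it's in house 3.
Clue 3: the soda drinker is in house 4.
Clue 7 places the person who drives a scooter in house 3.
By clue 9, the person who drives a sedan is in house 4.
So house 2 gets rugby for sport.
That leaves water as the drink for house 3.
By clue 4, the person who enjoys chess is in house 1.
House 2 hobby: only dancing fits.
Clue 5: the person who enjoys cooking is in house 3.
Clue 8 places the person who drives a coupe in house 2.
House 1's vehicle must be hatchback (nothing else left).
The only hobby still possible for house 4 is knitting.
So: house 1 = baseball/coffee/hatchback/chess, house 2 = rugby/juice/coupe/dancing, house 3 = cricket/water/scooter/cooking, house 4 = lacrosse/soda/sedan/knitting.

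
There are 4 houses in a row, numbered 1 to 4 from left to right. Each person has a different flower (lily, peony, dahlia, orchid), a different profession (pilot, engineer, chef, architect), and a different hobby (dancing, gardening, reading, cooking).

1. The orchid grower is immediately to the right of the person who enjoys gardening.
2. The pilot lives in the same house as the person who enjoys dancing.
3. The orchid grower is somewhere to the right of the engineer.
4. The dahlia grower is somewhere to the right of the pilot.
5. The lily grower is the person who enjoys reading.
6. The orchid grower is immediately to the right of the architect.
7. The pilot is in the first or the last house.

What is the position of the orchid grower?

4

From clue 7, the pilot must be in house 1.
The only profession still possible for house 4 is chef.
From clue 2, the person who enjoys dancing must be in house 1.
That leaves peony as the flower for house 1.
The orchid grower is narrowed to house 3 or 4; consider each.
Placing it in house 3 leads to a contradiction, so it's in house 4.
Clue 1 places the person who enjoys gardening in house 3.
By clue 6, the architect is in house 3.
So house 2 gets engineer for profession.
By clue 5, the lily grower is in house 2.
Clue 5: the person who enjoys reading is in house 2.
House 3's flower must be dahlia (nothing else left).
So house 4 gets cooking for hobby.
So: house 1 = peony/pilot/dancing, house 2 = lily/engineer/reading, house 3 = dahlia/architect/gardening, house 4 = orchid/chef/cooking.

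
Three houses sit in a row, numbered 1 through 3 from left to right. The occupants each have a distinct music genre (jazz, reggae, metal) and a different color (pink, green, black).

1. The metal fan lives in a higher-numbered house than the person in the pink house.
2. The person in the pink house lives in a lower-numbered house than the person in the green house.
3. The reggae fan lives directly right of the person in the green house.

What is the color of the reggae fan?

black

Clue 3: the reggae fan is in house 3.
From clue 3, the person in the green house must be in house 2.
House 1 music genre: only jazz fits.
That leaves metal as the music genre for house 2.
House 3 color: only black fits.
House 1's color must be pink (nothing else left).
So: house 1 = jazz/pink, house 2 = metal/green, house 3 = reggae/black.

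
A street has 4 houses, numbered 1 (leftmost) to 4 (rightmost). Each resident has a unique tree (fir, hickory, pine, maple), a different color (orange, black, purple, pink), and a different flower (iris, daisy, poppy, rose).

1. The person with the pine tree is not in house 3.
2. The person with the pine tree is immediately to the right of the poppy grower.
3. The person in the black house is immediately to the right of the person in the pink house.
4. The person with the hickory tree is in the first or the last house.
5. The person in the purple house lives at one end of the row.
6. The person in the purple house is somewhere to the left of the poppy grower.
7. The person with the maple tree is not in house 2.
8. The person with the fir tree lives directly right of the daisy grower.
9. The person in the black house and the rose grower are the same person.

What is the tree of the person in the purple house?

By clue 6, the person in the purple house is in house 1.
The poppy grower is in house 3 (clue 6).
From clue 2, the person with the pine tree must be in house 4.
From clue 9, the person in the black house must be in house 4.
From clue 9, the rose grower must be in house 4.
House 2 tree: only fir fits.
House 3 tree: only maple fits.
Clue 3 places the person in the pink house in house 3.
From clue 8, the daisy grower must be in house 1.
So house 1 gets hickory for tree.
That leaves orange as the color for house 2.
So house 2 gets iris for flower.
So: house 1 = hickory/purple/daisy, house 2 = fir/orange/iris, house 3 = maple/pink/poppy, house 4 = pine/black/rose.

hickory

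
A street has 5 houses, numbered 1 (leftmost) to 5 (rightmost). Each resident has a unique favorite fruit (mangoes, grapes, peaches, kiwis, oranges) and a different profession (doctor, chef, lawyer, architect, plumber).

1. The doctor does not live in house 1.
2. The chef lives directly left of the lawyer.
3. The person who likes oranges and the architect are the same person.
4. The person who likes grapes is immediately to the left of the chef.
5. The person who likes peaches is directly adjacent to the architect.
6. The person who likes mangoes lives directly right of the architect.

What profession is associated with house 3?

The person who likes grapes is narrowed to house 1 or 2 or 3; consider each.
Placing it in house 2 and house 3 leads to a contradiction, so it's in house 1.
Clue 4 places the chef in house 2.
From clue 2, the lawyer must be in house 3.
House 1's profession must be plumber (nothing else left).
House 4's profession must be architect (nothing else left).
That leaves doctor as the profession for house 5.
The person who likes oranges is in house 4 (clue 3).
From clue 6, the person who likes mangoes must be in house 5.
House 2's favorite fruit must be kiwis (nothing else left).
That leaves peaches as the favorite fruit for house 3.
So: house 1 = grapes/plumber, house 2 = kiwis/chef, house 3 = peaches/lawyer, house 4 = oranges/architect, house 5 = mangoes/doctor.

lawyer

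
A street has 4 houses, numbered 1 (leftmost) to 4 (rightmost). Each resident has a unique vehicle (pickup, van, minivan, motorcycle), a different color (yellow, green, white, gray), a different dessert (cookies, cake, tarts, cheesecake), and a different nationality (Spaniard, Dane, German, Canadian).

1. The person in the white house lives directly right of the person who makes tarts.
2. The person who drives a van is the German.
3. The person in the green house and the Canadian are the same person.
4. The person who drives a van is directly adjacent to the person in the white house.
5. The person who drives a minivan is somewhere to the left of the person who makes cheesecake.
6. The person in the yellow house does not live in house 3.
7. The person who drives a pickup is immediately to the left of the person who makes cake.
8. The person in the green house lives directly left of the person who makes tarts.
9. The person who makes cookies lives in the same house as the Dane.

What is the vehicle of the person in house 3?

House 1's dessert must be cookies (nothing else left).
Clue 9 places the Dane in house 1.
House 2's nationality must be Canadian (nothing else left).
Clue 3: the person in the green house is in house 2.
The person who makes tarts is in house 3 (clue 8).
The person in the white house is in house 4 (clue 1).
The person who drives a van is in house 3 (clue 4).
That leaves motorcycle as the vehicle for house 4.
House 3 color: only gray fits.
By clue 2, the German is in house 3.
Clue 7: the person who makes cake is in house 2.
The only vehicle still possible for house 1 is pickup.
The only vehicle still possible for house 2 is minivan.
So house 1 gets yellow for color.
House 4 dessert: only cheesecake fits.
So house 4 gets Spaniard for nationality.
So: house 1 = pickup/yellow/cookies/Dane, house 2 = minivan/green/cake/Canadian, house 3 = van/gray/tarts/German, house 4 = motorcycle/white/cheesecake/Spaniard.

van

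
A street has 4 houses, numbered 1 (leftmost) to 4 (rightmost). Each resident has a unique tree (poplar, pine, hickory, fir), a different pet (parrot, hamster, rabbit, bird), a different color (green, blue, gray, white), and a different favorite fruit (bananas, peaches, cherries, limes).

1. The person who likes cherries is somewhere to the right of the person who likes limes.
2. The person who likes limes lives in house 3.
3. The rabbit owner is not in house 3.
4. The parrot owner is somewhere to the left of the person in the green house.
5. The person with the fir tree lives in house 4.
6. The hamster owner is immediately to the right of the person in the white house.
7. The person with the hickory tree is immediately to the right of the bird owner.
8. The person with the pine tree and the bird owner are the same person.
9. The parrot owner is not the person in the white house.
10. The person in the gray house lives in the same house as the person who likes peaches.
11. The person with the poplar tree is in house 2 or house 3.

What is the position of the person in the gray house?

2

From clue 2, the person who likes limes must be in house 3.
By clue 5, the person with the fir tree is in house 4.
House 1 tree: only pine fits.
Clue 1: the person who likes cherries is in house 4.
Clue 8: the bird owner is in house 1.
From clue 7, the person with the hickory tree must be in house 2.
That leaves poplar as the tree for house 3.
The parrot owner is narrowed to house 2 or 3; consider each.
Placing it in house 2 leads to a contradiction, so it's in house 3.
The person in the green house is in house 4 (clue 4).
House 3's color must be blue (nothing else left).
The hamster owner is in house 2 (clue 6).
By clue 6, the person in the white house is in house 1.
The only pet still possible for house 4 is rabbit.
House 2's color must be gray (nothing else left).
By clue 10, the person who likes peaches is in house 2.
The only favorite fruit still possible for house 1 is bananas.
So: house 1 = pine/bird/white/bananas, house 2 = hickory/hamster/gray/peaches, house 3 = poplar/parrot/blue/limes, house 4 = fir/rabbit/green/cherries.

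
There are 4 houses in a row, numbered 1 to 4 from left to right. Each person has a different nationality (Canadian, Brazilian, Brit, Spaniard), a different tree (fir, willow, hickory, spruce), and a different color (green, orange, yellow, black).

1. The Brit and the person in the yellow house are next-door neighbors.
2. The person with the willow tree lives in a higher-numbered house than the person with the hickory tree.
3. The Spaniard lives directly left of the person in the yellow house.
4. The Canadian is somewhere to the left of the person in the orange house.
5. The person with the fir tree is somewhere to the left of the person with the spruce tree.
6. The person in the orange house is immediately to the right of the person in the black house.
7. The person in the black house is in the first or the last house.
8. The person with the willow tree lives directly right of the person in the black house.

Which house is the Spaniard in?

Clue 7: the person in the black house is in house 1.
By clue 8, the person with the willow tree is in house 2.
House 4's tree must be spruce (nothing else left).
Clue 2: the person with the hickory tree is in house 1.
The person in the orange house is in house 2 (clue 6).
The only tree still possible for house 3 is fir.
Clue 4: the Canadian is in house 1.
The Spaniard is narrowed to house 2 or 3; consider each.
Placing it in house 3 leads to a contradiction, so it's in house 2.
The person in the yellow house is in house 3 (clue 3).
So house 4 gets green for color.
Clue 1 places the Brit in house 4.
That leaves Brazilian as the nationality for house 3.
So: house 1 = Canadian/hickory/black, house 2 = Spaniard/willow/orange, house 3 = Brazilian/fir/yellow, house 4 = Brit/spruce/green.

2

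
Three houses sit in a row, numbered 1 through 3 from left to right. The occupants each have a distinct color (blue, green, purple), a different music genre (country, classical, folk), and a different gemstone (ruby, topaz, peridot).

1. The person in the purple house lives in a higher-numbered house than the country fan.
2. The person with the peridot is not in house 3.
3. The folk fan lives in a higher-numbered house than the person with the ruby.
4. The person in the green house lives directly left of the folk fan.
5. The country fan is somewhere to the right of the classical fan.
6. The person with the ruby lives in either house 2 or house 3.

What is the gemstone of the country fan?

ruby

From clue 5, the country fan must be in house 2.
Clue 5: the classical fan is in house 1.
Clue 6 places the person with the ruby in house 2.
The only music genre still possible for house 3 is folk.
That leaves peridot as the gemstone for house 1.
The only gemstone still possible for house 3 is topaz.
From clue 1, the person in the purple house must be in house 3.
Clue 4 places the person in the green house in house 2.
So house 1 gets blue for color.
So: house 1 = blue/classical/peridot, house 2 = green/country/ruby, house 3 = purple/folk/topaz.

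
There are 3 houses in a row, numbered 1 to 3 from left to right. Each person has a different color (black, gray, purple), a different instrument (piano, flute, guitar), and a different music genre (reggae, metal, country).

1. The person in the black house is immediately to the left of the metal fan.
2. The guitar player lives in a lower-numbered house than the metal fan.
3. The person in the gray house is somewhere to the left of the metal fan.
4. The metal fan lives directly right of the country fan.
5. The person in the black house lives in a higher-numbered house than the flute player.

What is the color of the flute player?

The person in the black house is in house 2 (clue 5).
The flute player is in house 1 (clue 5).
The only color still possible for house 1 is gray.
House 3's color must be purple (nothing else left).
House 2's instrument must be guitar (nothing else left).
House 3 instrument: only piano fits.
Clue 1 places the metal fan in house 3.
The country fan is in house 2 (clue 4).
House 1's music genre must be reggae (nothing else left).
So: house 1 = gray/flute/reggae, house 2 = black/guitar/country, house 3 = purple/piano/metal.

gray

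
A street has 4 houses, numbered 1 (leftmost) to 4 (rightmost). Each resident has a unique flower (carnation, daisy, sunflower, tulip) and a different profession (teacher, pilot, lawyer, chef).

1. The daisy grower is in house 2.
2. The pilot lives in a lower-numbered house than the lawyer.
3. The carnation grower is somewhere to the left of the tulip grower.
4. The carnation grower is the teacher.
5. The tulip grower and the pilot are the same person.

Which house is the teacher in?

1

The daisy grower is in house 2 (clue 1).
The only flower still possible for house 3 is tulip.
That leaves sunflower as the flower for house 4.
From clue 4, the teacher must be in house 1.
From clue 5, the pilot must be in house 3.
That leaves carnation as the flower for house 1.
House 2 profession: only chef fits.
House 4 profession: only lawyer fits.
So: house 1 = carnation/teacher, house 2 = daisy/chef, house 3 = tulip/pilot, house 4 = sunflower/lawyer.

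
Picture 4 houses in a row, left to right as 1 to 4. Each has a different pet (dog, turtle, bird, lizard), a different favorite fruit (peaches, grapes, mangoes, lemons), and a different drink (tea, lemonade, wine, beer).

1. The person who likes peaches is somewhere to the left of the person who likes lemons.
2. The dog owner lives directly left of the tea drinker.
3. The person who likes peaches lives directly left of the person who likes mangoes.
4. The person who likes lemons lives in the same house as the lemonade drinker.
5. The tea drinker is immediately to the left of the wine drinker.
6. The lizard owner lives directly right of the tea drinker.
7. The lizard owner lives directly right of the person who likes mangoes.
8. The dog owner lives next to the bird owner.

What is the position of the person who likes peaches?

That leaves beer as the drink for house 1.
The dog owner is narrowed to house 1 or 2; consider each.
Placing it in house 2 leads to a contradiction, so it's in house 1.
From clue 2, the tea drinker must be in house 2.
From clue 5, the wine drinker must be in house 3.
The lizard owner is in house 3 (clue 6).
By clue 7, the person who likes mangoes is in house 2.
The bird owner is in house 2 (clue 8).
House 4's pet must be turtle (nothing else left).
So house 4 gets lemonade for drink.
The person who likes lemons is in house 4 (clue 4).
House 1's favorite fruit must be peaches (nothing else left).
The only favorite fruit still possible for house 3 is grapes.
So: house 1 = dog/peaches/beer, house 2 = bird/mangoes/tea, house 3 = lizard/grapes/wine, house 4 = turtle/lemons/lemonade.

1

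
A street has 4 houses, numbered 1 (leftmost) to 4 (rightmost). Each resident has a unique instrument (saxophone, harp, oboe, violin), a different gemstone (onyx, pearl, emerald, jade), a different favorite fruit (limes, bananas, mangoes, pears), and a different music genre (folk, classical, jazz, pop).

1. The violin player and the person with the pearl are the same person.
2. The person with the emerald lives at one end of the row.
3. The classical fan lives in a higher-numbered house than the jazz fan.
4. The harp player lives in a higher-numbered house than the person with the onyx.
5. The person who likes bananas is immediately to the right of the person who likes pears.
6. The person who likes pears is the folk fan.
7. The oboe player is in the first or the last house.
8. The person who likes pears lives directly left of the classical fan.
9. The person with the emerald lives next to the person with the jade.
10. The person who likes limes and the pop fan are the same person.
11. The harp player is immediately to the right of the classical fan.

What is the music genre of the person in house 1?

jazz

House 4's music genre must be pop (nothing else left).
From clue 10, the person who likes limes must be in house 4.
That leaves classical as the music genre for house 3.
By clue 8, the person who likes pears is in house 2.
The harp player is in house 4 (clue 11).
House 1 instrument: only oboe fits.
The only favorite fruit still possible for house 1 is mangoes.
House 3 favorite fruit: only bananas fits.
From clue 6, the folk fan must be in house 2.
House 4's gemstone must be emerald (nothing else left).
That leaves jazz as the music genre for house 1.
Clue 9: the person with the jade is in house 3.
House 1 gemstone: only onyx fits.
So house 2 gets pearl for gemstone.
Clue 1 places the violin player in house 2.
House 3 instrument: only saxophone fits.
So: house 1 = oboe/onyx/mangoes/jazz, house 2 = violin/pearl/pears/folk, house 3 = saxophone/jade/bananas/classical, house 4 = harp/emerald/limes/pop.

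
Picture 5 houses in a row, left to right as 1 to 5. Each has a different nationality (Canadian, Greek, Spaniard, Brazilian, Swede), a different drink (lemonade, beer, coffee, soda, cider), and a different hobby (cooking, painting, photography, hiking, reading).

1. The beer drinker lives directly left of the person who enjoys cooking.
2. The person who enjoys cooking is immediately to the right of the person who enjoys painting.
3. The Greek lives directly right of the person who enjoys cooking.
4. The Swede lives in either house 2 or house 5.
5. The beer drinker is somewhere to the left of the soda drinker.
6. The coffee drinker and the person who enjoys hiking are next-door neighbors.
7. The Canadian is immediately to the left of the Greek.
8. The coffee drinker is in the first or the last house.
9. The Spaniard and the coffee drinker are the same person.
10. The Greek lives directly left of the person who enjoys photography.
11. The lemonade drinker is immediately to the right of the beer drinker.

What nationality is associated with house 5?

Spaniard

The Canadian is narrowed to house 2 or 3; consider each.
Placing it in house 2 leads to a contradiction, so it's in house 3.
Clue 7 places the Greek in house 4.
The person who enjoys photography is in house 5 (clue 10).
Clue 3: the person who enjoys cooking is in house 3.
By clue 1, the beer drinker is in house 2.
The person who enjoys painting is in house 2 (clue 2).
By clue 11, the lemonade drinker is in house 3.
That leaves reading as the hobby for house 1.
The only hobby still possible for house 4 is hiking.
Clue 6 places the coffee drinker in house 5.
Clue 9 places the Spaniard in house 5.
House 1 nationality: only Brazilian fits.
House 2's nationality must be Swede (nothing else left).
The only drink still possible for house 1 is cider.
The only drink still possible for house 4 is soda.
So: house 1 = Brazilian/cider/reading, house 2 = Swede/beer/painting, house 3 = Canadian/lemonade/cooking, house 4 = Greek/soda/hiking, house 5 = Spaniard/coffee/photography.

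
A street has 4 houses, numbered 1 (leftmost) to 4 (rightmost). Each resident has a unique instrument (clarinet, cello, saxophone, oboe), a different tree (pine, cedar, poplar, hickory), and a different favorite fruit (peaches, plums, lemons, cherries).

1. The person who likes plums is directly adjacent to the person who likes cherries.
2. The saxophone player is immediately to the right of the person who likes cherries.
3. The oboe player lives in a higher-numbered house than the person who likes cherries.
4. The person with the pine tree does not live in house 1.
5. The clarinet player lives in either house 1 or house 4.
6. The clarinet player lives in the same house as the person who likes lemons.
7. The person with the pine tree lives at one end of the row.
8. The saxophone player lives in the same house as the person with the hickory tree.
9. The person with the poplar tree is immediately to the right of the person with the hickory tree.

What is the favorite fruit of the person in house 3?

peaches

Clue 7: the person with the pine tree is in house 4.
House 1 tree: only cedar fits.
That leaves hickory as the tree for house 2.
That leaves poplar as the tree for house 3.
The saxophone player is in house 2 (clue 8).
Clue 2 places the person who likes cherries in house 1.
The person who likes plums is in house 2 (clue 1).
The clarinet player is in house 4 (clue 6).
House 1 instrument: only cello fits.
The only instrument still possible for house 3 is oboe.
So house 3 gets peaches for favorite fruit.
That leaves lemons as the favorite fruit for house 4.
So: house 1 = cello/cedar/cherries, house 2 = saxophone/hickory/plums, house 3 = oboe/poplar/peaches, house 4 = clarinet/pine/lemons.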